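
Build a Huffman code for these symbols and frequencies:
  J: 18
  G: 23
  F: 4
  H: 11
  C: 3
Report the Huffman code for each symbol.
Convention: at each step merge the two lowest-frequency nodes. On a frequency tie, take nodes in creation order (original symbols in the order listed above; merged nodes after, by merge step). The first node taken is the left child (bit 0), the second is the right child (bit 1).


Huffman tree construction:
Step 1: Merge C(3) + F(4) = 7
Step 2: Merge (C+F)(7) + H(11) = 18
Step 3: Merge J(18) + ((C+F)+H)(18) = 36
Step 4: Merge G(23) + (J+((C+F)+H))(36) = 59
Read each symbol's code off the tree from the root (left child = 0, right child = 1).

Codes:
  J: 10 (length 2)
  G: 0 (length 1)
  F: 1101 (length 4)
  H: 111 (length 3)
  C: 1100 (length 4)
Average code length: 120/59 = 2.0339 bits/symbol


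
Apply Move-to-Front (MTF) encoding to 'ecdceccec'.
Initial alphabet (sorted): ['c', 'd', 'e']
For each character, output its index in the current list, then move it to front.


MTF encoding:
'e': index 2 in ['c', 'd', 'e'] -> ['e', 'c', 'd']
'c': index 1 in ['e', 'c', 'd'] -> ['c', 'e', 'd']
'd': index 2 in ['c', 'e', 'd'] -> ['d', 'c', 'e']
'c': index 1 in ['d', 'c', 'e'] -> ['c', 'd', 'e']
'e': index 2 in ['c', 'd', 'e'] -> ['e', 'c', 'd']
'c': index 1 in ['e', 'c', 'd'] -> ['c', 'e', 'd']
'c': index 0 in ['c', 'e', 'd'] -> ['c', 'e', 'd']
'e': index 1 in ['c', 'e', 'd'] -> ['e', 'c', 'd']
'c': index 1 in ['e', 'c', 'd'] -> ['c', 'e', 'd']


Output: [2, 1, 2, 1, 2, 1, 0, 1, 1]


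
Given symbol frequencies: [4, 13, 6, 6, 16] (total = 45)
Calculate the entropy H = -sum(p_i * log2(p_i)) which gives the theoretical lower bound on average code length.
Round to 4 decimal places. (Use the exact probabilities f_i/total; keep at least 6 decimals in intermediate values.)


Per-symbol terms -p_i * log2(p_i) with p_i = f_i/45:
  p = 4/45 = 0.088889: log2(p) = -3.491853, -p*log2(p) = 0.310387
  p = 13/45 = 0.288889: log2(p) = -1.791413, -p*log2(p) = 0.517519
  p = 6/45 = 0.133333: log2(p) = -2.906891, -p*log2(p) = 0.387585
  p = 6/45 = 0.133333: log2(p) = -2.906891, -p*log2(p) = 0.387585
  p = 16/45 = 0.355556: log2(p) = -1.491853, -p*log2(p) = 0.530437
H = 0.310387 + 0.517519 + 0.387585 + 0.387585 + 0.530437 = 2.133513

H = 2.1335 bits/symbol


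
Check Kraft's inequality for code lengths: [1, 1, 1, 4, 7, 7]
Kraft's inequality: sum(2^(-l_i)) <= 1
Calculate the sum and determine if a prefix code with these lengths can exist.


Sum = 2^(-1) + 2^(-1) + 2^(-1) + 2^(-4) + 2^(-7) + 2^(-7)
    = 0.5 + 0.5 + 0.5 + 0.0625 + 0.0078125 + 0.0078125
    = 202/128 = 1.578125
Since 1.578125 > 1, Kraft's inequality is NOT satisfied.
A prefix code with these lengths CANNOT exist.

Kraft sum = 1.578125. Not satisfied.


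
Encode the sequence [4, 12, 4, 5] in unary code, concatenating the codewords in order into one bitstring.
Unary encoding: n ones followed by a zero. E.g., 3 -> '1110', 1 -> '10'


Encode each number as n ones followed by a terminating 0:
  4 -> 11110 (5 bits)
  12 -> 1111111111110 (13 bits)
  4 -> 11110 (5 bits)
  5 -> 111110 (6 bits)
Total length = 5 + 13 + 5 + 6 = 29 bits.

Unary([4, 12, 4, 5]) = 11110111111111111011110111110 (29 bits)


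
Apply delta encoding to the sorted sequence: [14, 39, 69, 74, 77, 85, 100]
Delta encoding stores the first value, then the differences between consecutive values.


First value: 14
Deltas:
  39 - 14 = 25
  69 - 39 = 30
  74 - 69 = 5
  77 - 74 = 3
  85 - 77 = 8
  100 - 85 = 15


Delta encoded: [14, 25, 30, 5, 3, 8, 15]


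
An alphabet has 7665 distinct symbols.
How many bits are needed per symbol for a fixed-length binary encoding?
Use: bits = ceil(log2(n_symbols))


log2(7665) = 12.9041
Bracket: 2^12 = 4096 < 7665 <= 2^13 = 8192
So ceil(log2(7665)) = 13

bits = ceil(log2(7665)) = ceil(12.9041) = 13 bits


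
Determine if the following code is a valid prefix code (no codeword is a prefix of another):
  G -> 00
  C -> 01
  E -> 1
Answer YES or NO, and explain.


Checking each pair (does one codeword prefix another?):
  G='00' vs C='01': no prefix
  G='00' vs E='1': no prefix
  C='01' vs G='00': no prefix
  C='01' vs E='1': no prefix
  E='1' vs G='00': no prefix
  E='1' vs C='01': no prefix
No violation found over all pairs.

YES -- this is a valid prefix code. No codeword is a prefix of any other codeword.


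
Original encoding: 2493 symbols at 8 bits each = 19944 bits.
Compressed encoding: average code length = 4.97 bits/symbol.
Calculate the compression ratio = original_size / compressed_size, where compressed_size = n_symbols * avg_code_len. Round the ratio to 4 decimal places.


original_size = n_symbols * orig_bits = 2493 * 8 = 19944 bits
compressed_size = n_symbols * avg_code_len = 2493 * 4.97 = 12390.21 bits
ratio = original_size / compressed_size = 19944 / 12390.21 = 1.6097

Compression ratio = 1.6097


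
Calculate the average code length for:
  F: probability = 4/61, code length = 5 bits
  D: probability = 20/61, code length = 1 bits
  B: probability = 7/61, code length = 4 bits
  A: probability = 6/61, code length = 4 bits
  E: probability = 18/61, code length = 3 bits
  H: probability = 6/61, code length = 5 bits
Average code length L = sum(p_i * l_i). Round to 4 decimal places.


Weighted contributions p_i * l_i:
  F: (4/61) * 5 = 20/61
  D: (20/61) * 1 = 20/61
  B: (7/61) * 4 = 28/61
  A: (6/61) * 4 = 24/61
  E: (18/61) * 3 = 54/61
  H: (6/61) * 5 = 30/61
Sum = (20 + 20 + 28 + 24 + 54 + 30)/61 = 176/61

L = 176/61 = 2.8852 bits/symbol


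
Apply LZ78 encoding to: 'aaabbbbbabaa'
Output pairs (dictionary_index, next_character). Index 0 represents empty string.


LZ78 encoding steps:
Dictionary: {0: ''}
Step 1: w='' (idx 0), next='a' -> output (0, 'a'), add 'a' as idx 1
Step 2: w='a' (idx 1), next='a' -> output (1, 'a'), add 'aa' as idx 2
Step 3: w='' (idx 0), next='b' -> output (0, 'b'), add 'b' as idx 3
Step 4: w='b' (idx 3), next='b' -> output (3, 'b'), add 'bb' as idx 4
Step 5: w='bb' (idx 4), next='a' -> output (4, 'a'), add 'bba' as idx 5
Step 6: w='b' (idx 3), next='a' -> output (3, 'a'), add 'ba' as idx 6
Step 7: w='a' (idx 1), end of input -> output (1, '')


Encoded: [(0, 'a'), (1, 'a'), (0, 'b'), (3, 'b'), (4, 'a'), (3, 'a'), (1, '')]


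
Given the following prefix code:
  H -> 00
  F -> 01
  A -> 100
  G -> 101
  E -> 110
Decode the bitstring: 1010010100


Decoding step by step:
Bits 101 -> G
Bits 00 -> H
Bits 101 -> G
Bits 00 -> H


Decoded message: GHGH


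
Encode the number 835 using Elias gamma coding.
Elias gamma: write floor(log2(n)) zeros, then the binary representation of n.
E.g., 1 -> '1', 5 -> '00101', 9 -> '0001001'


num_bits = floor(log2(835)) + 1 = 10
leading_zeros = num_bits - 1 = 9
binary(835) = 1101000011

Elias gamma(835) = '000000000' + '1101000011' = 0000000001101000011 (19 bits)


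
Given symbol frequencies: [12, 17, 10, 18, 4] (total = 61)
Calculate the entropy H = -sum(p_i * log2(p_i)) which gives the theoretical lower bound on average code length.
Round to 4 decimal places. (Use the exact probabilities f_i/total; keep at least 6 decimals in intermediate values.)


Per-symbol terms -p_i * log2(p_i) with p_i = f_i/61:
  p = 12/61 = 0.196721: log2(p) = -2.345775, -p*log2(p) = 0.461464
  p = 17/61 = 0.278689: log2(p) = -1.843274, -p*log2(p) = 0.513699
  p = 10/61 = 0.163934: log2(p) = -2.608809, -p*log2(p) = 0.427674
  p = 18/61 = 0.295082: log2(p) = -1.760812, -p*log2(p) = 0.519584
  p = 4/61 = 0.065574: log2(p) = -3.930737, -p*log2(p) = 0.257753
H = 0.461464 + 0.513699 + 0.427674 + 0.519584 + 0.257753 = 2.180174

H = 2.1802 bits/symbol


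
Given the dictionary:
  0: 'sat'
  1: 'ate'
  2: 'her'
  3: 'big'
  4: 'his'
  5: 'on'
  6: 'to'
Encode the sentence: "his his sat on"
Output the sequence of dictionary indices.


Look up each word in the dictionary:
  'his' -> 4
  'his' -> 4
  'sat' -> 0
  'on' -> 5

Encoded: [4, 4, 0, 5]


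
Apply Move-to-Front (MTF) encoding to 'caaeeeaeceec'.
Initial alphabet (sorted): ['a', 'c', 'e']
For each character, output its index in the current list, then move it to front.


MTF encoding:
'c': index 1 in ['a', 'c', 'e'] -> ['c', 'a', 'e']
'a': index 1 in ['c', 'a', 'e'] -> ['a', 'c', 'e']
'a': index 0 in ['a', 'c', 'e'] -> ['a', 'c', 'e']
'e': index 2 in ['a', 'c', 'e'] -> ['e', 'a', 'c']
'e': index 0 in ['e', 'a', 'c'] -> ['e', 'a', 'c']
'e': index 0 in ['e', 'a', 'c'] -> ['e', 'a', 'c']
'a': index 1 in ['e', 'a', 'c'] -> ['a', 'e', 'c']
'e': index 1 in ['a', 'e', 'c'] -> ['e', 'a', 'c']
'c': index 2 in ['e', 'a', 'c'] -> ['c', 'e', 'a']
'e': index 1 in ['c', 'e', 'a'] -> ['e', 'c', 'a']
'e': index 0 in ['e', 'c', 'a'] -> ['e', 'c', 'a']
'c': index 1 in ['e', 'c', 'a'] -> ['c', 'e', 'a']


Output: [1, 1, 0, 2, 0, 0, 1, 1, 2, 1, 0, 1]


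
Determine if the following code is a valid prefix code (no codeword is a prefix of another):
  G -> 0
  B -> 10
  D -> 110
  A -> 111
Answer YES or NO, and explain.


Checking each pair (does one codeword prefix another?):
  G='0' vs B='10': no prefix
  G='0' vs D='110': no prefix
  G='0' vs A='111': no prefix
  B='10' vs G='0': no prefix
  B='10' vs D='110': no prefix
  B='10' vs A='111': no prefix
  D='110' vs G='0': no prefix
  D='110' vs B='10': no prefix
  D='110' vs A='111': no prefix
  A='111' vs G='0': no prefix
  A='111' vs B='10': no prefix
  A='111' vs D='110': no prefix
No violation found over all pairs.

YES -- this is a valid prefix code. No codeword is a prefix of any other codeword.


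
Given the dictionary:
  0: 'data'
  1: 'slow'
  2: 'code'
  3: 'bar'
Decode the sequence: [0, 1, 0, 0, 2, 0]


Look up each index in the dictionary:
  0 -> 'data'
  1 -> 'slow'
  0 -> 'data'
  0 -> 'data'
  2 -> 'code'
  0 -> 'data'

Decoded: "data slow data data code data"


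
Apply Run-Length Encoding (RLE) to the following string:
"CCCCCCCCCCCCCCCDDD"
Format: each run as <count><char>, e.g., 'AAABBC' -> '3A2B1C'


Scanning runs left to right:
  i=0: run of 'C' x 15 -> '15C'
  i=15: run of 'D' x 3 -> '3D'

RLE = 15C3D


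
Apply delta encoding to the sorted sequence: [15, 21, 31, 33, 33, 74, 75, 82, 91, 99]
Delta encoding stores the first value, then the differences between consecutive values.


First value: 15
Deltas:
  21 - 15 = 6
  31 - 21 = 10
  33 - 31 = 2
  33 - 33 = 0
  74 - 33 = 41
  75 - 74 = 1
  82 - 75 = 7
  91 - 82 = 9
  99 - 91 = 8


Delta encoded: [15, 6, 10, 2, 0, 41, 1, 7, 9, 8]


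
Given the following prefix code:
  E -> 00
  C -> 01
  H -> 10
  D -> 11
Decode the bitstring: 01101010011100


Decoding step by step:
Bits 01 -> C
Bits 10 -> H
Bits 10 -> H
Bits 10 -> H
Bits 01 -> C
Bits 11 -> D
Bits 00 -> E


Decoded message: CHHHCDE


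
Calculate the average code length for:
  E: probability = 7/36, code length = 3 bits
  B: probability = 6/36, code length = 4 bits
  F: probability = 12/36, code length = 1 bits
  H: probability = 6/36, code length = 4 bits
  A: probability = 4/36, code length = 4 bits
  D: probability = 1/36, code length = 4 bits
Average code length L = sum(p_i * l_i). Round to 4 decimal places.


Weighted contributions p_i * l_i:
  E: (7/36) * 3 = 21/36
  B: (6/36) * 4 = 24/36
  F: (12/36) * 1 = 12/36
  H: (6/36) * 4 = 24/36
  A: (4/36) * 4 = 16/36
  D: (1/36) * 4 = 4/36
Sum = (21 + 24 + 12 + 24 + 16 + 4)/36 = 101/36

L = 101/36 = 2.8056 bits/symbol


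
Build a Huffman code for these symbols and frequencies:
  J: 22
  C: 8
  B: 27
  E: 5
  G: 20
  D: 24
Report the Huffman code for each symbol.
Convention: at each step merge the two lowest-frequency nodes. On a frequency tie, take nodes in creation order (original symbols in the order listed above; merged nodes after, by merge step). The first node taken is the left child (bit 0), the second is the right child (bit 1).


Huffman tree construction:
Step 1: Merge E(5) + C(8) = 13
Step 2: Merge (E+C)(13) + G(20) = 33
Step 3: Merge J(22) + D(24) = 46
Step 4: Merge B(27) + ((E+C)+G)(33) = 60
Step 5: Merge (J+D)(46) + (B+((E+C)+G))(60) = 106
Read each symbol's code off the tree from the root (left child = 0, right child = 1).

Codes:
  J: 00 (length 2)
  C: 1101 (length 4)
  B: 10 (length 2)
  E: 1100 (length 4)
  G: 111 (length 3)
  D: 01 (length 2)
Average code length: 258/106 = 2.4340 bits/symbol


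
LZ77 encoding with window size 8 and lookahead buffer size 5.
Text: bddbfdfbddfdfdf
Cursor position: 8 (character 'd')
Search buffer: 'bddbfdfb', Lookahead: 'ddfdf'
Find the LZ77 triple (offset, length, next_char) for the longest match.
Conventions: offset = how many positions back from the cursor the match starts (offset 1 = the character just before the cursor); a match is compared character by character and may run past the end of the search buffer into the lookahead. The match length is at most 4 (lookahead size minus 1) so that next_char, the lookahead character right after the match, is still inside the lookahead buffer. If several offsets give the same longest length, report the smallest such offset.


Try each offset into the search buffer:
  offset=1 (pos 7, char 'b'): match length 0
  offset=2 (pos 6, char 'f'): match length 0
  offset=3 (pos 5, char 'd'): match length 1
  offset=4 (pos 4, char 'f'): match length 0
  offset=5 (pos 3, char 'b'): match length 0
  offset=6 (pos 2, char 'd'): match length 1
  offset=7 (pos 1, char 'd'): match length 2
  offset=8 (pos 0, char 'b'): match length 0
Longest match has length 2 at offset 7.
next_char = character at position 8 + 2 = 10 -> 'f'

Best match: offset=7, length=2 (matching 'dd' starting at position 1)
LZ77 triple: (7, 2, 'f')


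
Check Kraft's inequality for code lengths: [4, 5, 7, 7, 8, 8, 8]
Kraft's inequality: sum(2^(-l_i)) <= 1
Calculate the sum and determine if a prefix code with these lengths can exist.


Sum = 2^(-4) + 2^(-5) + 2^(-7) + 2^(-7) + 2^(-8) + 2^(-8) + 2^(-8)
    = 0.0625 + 0.03125 + 0.0078125 + 0.0078125 + 0.00390625 + 0.00390625 + 0.00390625
    = 31/256 = 0.12109375
Since 0.12109375 <= 1, Kraft's inequality IS satisfied.
A prefix code with these lengths CAN exist.

Kraft sum = 0.12109375. Satisfied.


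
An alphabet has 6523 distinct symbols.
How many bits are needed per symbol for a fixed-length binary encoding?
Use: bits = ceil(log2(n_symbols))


log2(6523) = 12.6713
Bracket: 2^12 = 4096 < 6523 <= 2^13 = 8192
So ceil(log2(6523)) = 13

bits = ceil(log2(6523)) = ceil(12.6713) = 13 bits


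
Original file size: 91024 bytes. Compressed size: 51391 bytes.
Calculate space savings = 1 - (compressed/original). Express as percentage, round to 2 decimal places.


ratio = compressed/original = 51391/91024 = 0.564587
savings = 1 - ratio = 1 - 0.564587 = 0.435413
as a percentage: 0.435413 * 100 = 43.54%

Space savings = 1 - 51391/91024 = 43.54%


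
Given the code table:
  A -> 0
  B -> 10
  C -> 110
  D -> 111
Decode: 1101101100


Decoding:
110 -> C
110 -> C
110 -> C
0 -> A


Result: CCCA


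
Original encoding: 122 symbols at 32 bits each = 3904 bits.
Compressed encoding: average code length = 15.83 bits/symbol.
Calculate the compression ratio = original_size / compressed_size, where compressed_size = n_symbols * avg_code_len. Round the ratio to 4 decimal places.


original_size = n_symbols * orig_bits = 122 * 32 = 3904 bits
compressed_size = n_symbols * avg_code_len = 122 * 15.83 = 1931.26 bits
ratio = original_size / compressed_size = 3904 / 1931.26 = 2.0215

Compression ratio = 2.0215


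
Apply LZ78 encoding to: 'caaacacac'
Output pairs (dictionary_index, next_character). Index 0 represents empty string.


LZ78 encoding steps:
Dictionary: {0: ''}
Step 1: w='' (idx 0), next='c' -> output (0, 'c'), add 'c' as idx 1
Step 2: w='' (idx 0), next='a' -> output (0, 'a'), add 'a' as idx 2
Step 3: w='a' (idx 2), next='a' -> output (2, 'a'), add 'aa' as idx 3
Step 4: w='c' (idx 1), next='a' -> output (1, 'a'), add 'ca' as idx 4
Step 5: w='ca' (idx 4), next='c' -> output (4, 'c'), add 'cac' as idx 5


Encoded: [(0, 'c'), (0, 'a'), (2, 'a'), (1, 'a'), (4, 'c')]


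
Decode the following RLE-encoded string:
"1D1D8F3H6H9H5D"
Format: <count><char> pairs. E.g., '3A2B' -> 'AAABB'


Expanding each <count><char> pair:
  1D -> 'D'
  1D -> 'D'
  8F -> 'FFFFFFFF'
  3H -> 'HHH'
  6H -> 'HHHHHH'
  9H -> 'HHHHHHHHH'
  5D -> 'DDDDD'

Decoded = DDFFFFFFFFHHHHHHHHHHHHHHHHHHDDDDD


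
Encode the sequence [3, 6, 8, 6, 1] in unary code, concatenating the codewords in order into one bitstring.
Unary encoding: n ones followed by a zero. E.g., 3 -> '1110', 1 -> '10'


Encode each number as n ones followed by a terminating 0:
  3 -> 1110 (4 bits)
  6 -> 1111110 (7 bits)
  8 -> 111111110 (9 bits)
  6 -> 1111110 (7 bits)
  1 -> 10 (2 bits)
Total length = 4 + 7 + 9 + 7 + 2 = 29 bits.

Unary([3, 6, 8, 6, 1]) = 11101111110111111110111111010 (29 bits)


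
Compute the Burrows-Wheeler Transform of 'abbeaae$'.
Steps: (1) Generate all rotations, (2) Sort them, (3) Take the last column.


Rotations (sorted):
  0: $abbeaae -> last char: e
  1: aae$abbe -> last char: e
  2: abbeaae$ -> last char: $
  3: ae$abbea -> last char: a
  4: bbeaae$a -> last char: a
  5: beaae$ab -> last char: b
  6: e$abbeaa -> last char: a
  7: eaae$abb -> last char: b


BWT = ee$aabab


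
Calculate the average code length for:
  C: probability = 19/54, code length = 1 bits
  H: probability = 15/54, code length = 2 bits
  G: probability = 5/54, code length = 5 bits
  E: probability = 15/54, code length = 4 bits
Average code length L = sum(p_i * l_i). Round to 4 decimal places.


Weighted contributions p_i * l_i:
  C: (19/54) * 1 = 19/54
  H: (15/54) * 2 = 30/54
  G: (5/54) * 5 = 25/54
  E: (15/54) * 4 = 60/54
Sum = (19 + 30 + 25 + 60)/54 = 134/54

L = 134/54 = 2.4815 bits/symbol


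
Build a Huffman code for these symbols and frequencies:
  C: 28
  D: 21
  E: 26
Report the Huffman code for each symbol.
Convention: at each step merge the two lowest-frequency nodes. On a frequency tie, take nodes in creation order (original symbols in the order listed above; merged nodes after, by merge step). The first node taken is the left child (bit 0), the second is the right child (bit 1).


Huffman tree construction:
Step 1: Merge D(21) + E(26) = 47
Step 2: Merge C(28) + (D+E)(47) = 75
Read each symbol's code off the tree from the root (left child = 0, right child = 1).

Codes:
  C: 0 (length 1)
  D: 10 (length 2)
  E: 11 (length 2)
Average code length: 122/75 = 1.6267 bits/symbol


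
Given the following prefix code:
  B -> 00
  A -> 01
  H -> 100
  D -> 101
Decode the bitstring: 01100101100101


Decoding step by step:
Bits 01 -> A
Bits 100 -> H
Bits 101 -> D
Bits 100 -> H
Bits 101 -> D


Decoded message: AHDHD


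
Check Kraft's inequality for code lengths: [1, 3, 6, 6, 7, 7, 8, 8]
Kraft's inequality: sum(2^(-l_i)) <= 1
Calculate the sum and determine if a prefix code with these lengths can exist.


Sum = 2^(-1) + 2^(-3) + 2^(-6) + 2^(-6) + 2^(-7) + 2^(-7) + 2^(-8) + 2^(-8)
    = 0.5 + 0.125 + 0.015625 + 0.015625 + 0.0078125 + 0.0078125 + 0.00390625 + 0.00390625
    = 174/256 = 0.6796875
Since 0.6796875 <= 1, Kraft's inequality IS satisfied.
A prefix code with these lengths CAN exist.

Kraft sum = 0.6796875. Satisfied.


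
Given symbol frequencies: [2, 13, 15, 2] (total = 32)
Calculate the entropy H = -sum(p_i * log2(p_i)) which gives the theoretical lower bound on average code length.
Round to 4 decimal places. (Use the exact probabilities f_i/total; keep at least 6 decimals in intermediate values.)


Per-symbol terms -p_i * log2(p_i) with p_i = f_i/32:
  p = 2/32 = 0.062500: log2(p) = -4.000000, -p*log2(p) = 0.250000
  p = 13/32 = 0.406250: log2(p) = -1.299560, -p*log2(p) = 0.527946
  p = 15/32 = 0.468750: log2(p) = -1.093109, -p*log2(p) = 0.512395
  p = 2/32 = 0.062500: log2(p) = -4.000000, -p*log2(p) = 0.250000
H = 0.250000 + 0.527946 + 0.512395 + 0.250000 = 1.540341

H = 1.5403 bits/symbol


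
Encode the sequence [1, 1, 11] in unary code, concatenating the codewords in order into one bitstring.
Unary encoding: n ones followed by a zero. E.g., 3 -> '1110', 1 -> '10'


Encode each number as n ones followed by a terminating 0:
  1 -> 10 (2 bits)
  1 -> 10 (2 bits)
  11 -> 111111111110 (12 bits)
Total length = 2 + 2 + 12 = 16 bits.

Unary([1, 1, 11]) = 1010111111111110 (16 bits)


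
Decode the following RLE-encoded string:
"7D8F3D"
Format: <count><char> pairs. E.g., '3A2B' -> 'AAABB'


Expanding each <count><char> pair:
  7D -> 'DDDDDDD'
  8F -> 'FFFFFFFF'
  3D -> 'DDD'

Decoded = DDDDDDDFFFFFFFFDDD


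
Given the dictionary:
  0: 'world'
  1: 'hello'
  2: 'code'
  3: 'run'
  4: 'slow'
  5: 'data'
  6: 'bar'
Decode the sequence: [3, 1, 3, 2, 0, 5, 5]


Look up each index in the dictionary:
  3 -> 'run'
  1 -> 'hello'
  3 -> 'run'
  2 -> 'code'
  0 -> 'world'
  5 -> 'data'
  5 -> 'data'

Decoded: "run hello run code world data data"


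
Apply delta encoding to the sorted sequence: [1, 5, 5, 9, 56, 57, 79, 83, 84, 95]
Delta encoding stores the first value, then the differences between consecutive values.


First value: 1
Deltas:
  5 - 1 = 4
  5 - 5 = 0
  9 - 5 = 4
  56 - 9 = 47
  57 - 56 = 1
  79 - 57 = 22
  83 - 79 = 4
  84 - 83 = 1
  95 - 84 = 11


Delta encoded: [1, 4, 0, 4, 47, 1, 22, 4, 1, 11]


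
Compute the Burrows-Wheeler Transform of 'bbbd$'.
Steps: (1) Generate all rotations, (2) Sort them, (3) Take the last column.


Rotations (sorted):
  0: $bbbd -> last char: d
  1: bbbd$ -> last char: $
  2: bbd$b -> last char: b
  3: bd$bb -> last char: b
  4: d$bbb -> last char: b


BWT = d$bbb


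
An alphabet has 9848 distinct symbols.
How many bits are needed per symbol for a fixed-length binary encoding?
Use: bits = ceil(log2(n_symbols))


log2(9848) = 13.2656
Bracket: 2^13 = 8192 < 9848 <= 2^14 = 16384
So ceil(log2(9848)) = 14

bits = ceil(log2(9848)) = ceil(13.2656) = 14 bits


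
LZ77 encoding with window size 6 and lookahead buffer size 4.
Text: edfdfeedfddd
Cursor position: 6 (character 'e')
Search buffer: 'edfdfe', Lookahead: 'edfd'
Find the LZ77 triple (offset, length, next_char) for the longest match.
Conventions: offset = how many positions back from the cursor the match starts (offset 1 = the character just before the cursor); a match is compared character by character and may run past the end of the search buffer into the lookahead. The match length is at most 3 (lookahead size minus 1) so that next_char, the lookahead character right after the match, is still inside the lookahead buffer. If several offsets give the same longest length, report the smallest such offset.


Try each offset into the search buffer:
  offset=1 (pos 5, char 'e'): match length 1
  offset=2 (pos 4, char 'f'): match length 0
  offset=3 (pos 3, char 'd'): match length 0
  offset=4 (pos 2, char 'f'): match length 0
  offset=5 (pos 1, char 'd'): match length 0
  offset=6 (pos 0, char 'e'): match length 3
Longest match has length 3 at offset 6.
next_char = character at position 6 + 3 = 9 -> 'd'

Best match: offset=6, length=3 (matching 'edf' starting at position 0)
LZ77 triple: (6, 3, 'd')


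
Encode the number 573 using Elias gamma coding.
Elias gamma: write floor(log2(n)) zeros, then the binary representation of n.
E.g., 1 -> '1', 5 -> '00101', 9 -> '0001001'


num_bits = floor(log2(573)) + 1 = 10
leading_zeros = num_bits - 1 = 9
binary(573) = 1000111101

Elias gamma(573) = '000000000' + '1000111101' = 0000000001000111101 (19 bits)


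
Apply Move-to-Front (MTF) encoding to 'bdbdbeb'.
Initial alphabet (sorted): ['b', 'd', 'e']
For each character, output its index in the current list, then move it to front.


MTF encoding:
'b': index 0 in ['b', 'd', 'e'] -> ['b', 'd', 'e']
'd': index 1 in ['b', 'd', 'e'] -> ['d', 'b', 'e']
'b': index 1 in ['d', 'b', 'e'] -> ['b', 'd', 'e']
'd': index 1 in ['b', 'd', 'e'] -> ['d', 'b', 'e']
'b': index 1 in ['d', 'b', 'e'] -> ['b', 'd', 'e']
'e': index 2 in ['b', 'd', 'e'] -> ['e', 'b', 'd']
'b': index 1 in ['e', 'b', 'd'] -> ['b', 'e', 'd']


Output: [0, 1, 1, 1, 1, 2, 1]


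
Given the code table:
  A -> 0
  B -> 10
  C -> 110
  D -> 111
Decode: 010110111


Decoding:
0 -> A
10 -> B
110 -> C
111 -> D


Result: ABCD


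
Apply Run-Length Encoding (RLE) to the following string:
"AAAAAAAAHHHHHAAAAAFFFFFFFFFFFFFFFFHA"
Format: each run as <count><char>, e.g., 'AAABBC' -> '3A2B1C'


Scanning runs left to right:
  i=0: run of 'A' x 8 -> '8A'
  i=8: run of 'H' x 5 -> '5H'
  i=13: run of 'A' x 5 -> '5A'
  i=18: run of 'F' x 16 -> '16F'
  i=34: run of 'H' x 1 -> '1H'
  i=35: run of 'A' x 1 -> '1A'

RLE = 8A5H5A16F1H1A


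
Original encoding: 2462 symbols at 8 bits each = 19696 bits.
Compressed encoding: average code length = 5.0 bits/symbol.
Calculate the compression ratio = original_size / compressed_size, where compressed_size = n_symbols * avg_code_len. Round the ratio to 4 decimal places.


original_size = n_symbols * orig_bits = 2462 * 8 = 19696 bits
compressed_size = n_symbols * avg_code_len = 2462 * 5.0 = 12310.0 bits
ratio = original_size / compressed_size = 19696 / 12310.0 = 1.6

Compression ratio = 1.6


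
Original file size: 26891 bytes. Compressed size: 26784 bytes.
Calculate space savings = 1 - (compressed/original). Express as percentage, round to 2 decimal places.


ratio = compressed/original = 26784/26891 = 0.996021
savings = 1 - ratio = 1 - 0.996021 = 0.003979
as a percentage: 0.003979 * 100 = 0.4%

Space savings = 1 - 26784/26891 = 0.4%


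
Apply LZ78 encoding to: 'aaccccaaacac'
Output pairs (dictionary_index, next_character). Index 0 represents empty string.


LZ78 encoding steps:
Dictionary: {0: ''}
Step 1: w='' (idx 0), next='a' -> output (0, 'a'), add 'a' as idx 1
Step 2: w='a' (idx 1), next='c' -> output (1, 'c'), add 'ac' as idx 2
Step 3: w='' (idx 0), next='c' -> output (0, 'c'), add 'c' as idx 3
Step 4: w='c' (idx 3), next='c' -> output (3, 'c'), add 'cc' as idx 4
Step 5: w='a' (idx 1), next='a' -> output (1, 'a'), add 'aa' as idx 5
Step 6: w='ac' (idx 2), next='a' -> output (2, 'a'), add 'aca' as idx 6
Step 7: w='c' (idx 3), end of input -> output (3, '')


Encoded: [(0, 'a'), (1, 'c'), (0, 'c'), (3, 'c'), (1, 'a'), (2, 'a'), (3, '')]


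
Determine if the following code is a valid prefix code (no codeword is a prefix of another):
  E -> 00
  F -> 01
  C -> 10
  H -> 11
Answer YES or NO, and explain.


Checking each pair (does one codeword prefix another?):
  E='00' vs F='01': no prefix
  E='00' vs C='10': no prefix
  E='00' vs H='11': no prefix
  F='01' vs E='00': no prefix
  F='01' vs C='10': no prefix
  F='01' vs H='11': no prefix
  C='10' vs E='00': no prefix
  C='10' vs F='01': no prefix
  C='10' vs H='11': no prefix
  H='11' vs E='00': no prefix
  H='11' vs F='01': no prefix
  H='11' vs C='10': no prefix
No violation found over all pairs.

YES -- this is a valid prefix code. No codeword is a prefix of any other codeword.


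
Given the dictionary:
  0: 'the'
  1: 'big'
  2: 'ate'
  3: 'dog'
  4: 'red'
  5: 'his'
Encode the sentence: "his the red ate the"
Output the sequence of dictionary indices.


Look up each word in the dictionary:
  'his' -> 5
  'the' -> 0
  'red' -> 4
  'ate' -> 2
  'the' -> 0

Encoded: [5, 0, 4, 2, 0]


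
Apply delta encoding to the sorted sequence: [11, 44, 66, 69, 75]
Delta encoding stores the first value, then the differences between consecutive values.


First value: 11
Deltas:
  44 - 11 = 33
  66 - 44 = 22
  69 - 66 = 3
  75 - 69 = 6


Delta encoded: [11, 33, 22, 3, 6]


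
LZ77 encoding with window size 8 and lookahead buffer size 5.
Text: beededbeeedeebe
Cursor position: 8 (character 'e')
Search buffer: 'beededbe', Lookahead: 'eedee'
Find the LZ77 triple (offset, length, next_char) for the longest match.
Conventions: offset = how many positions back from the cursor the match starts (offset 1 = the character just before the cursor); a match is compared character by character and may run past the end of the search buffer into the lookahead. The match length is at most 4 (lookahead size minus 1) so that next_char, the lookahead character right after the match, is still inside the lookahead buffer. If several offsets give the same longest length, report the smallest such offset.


Try each offset into the search buffer:
  offset=1 (pos 7, char 'e'): match length 2
  offset=2 (pos 6, char 'b'): match length 0
  offset=3 (pos 5, char 'd'): match length 0
  offset=4 (pos 4, char 'e'): match length 1
  offset=5 (pos 3, char 'd'): match length 0
  offset=6 (pos 2, char 'e'): match length 1
  offset=7 (pos 1, char 'e'): match length 4
  offset=8 (pos 0, char 'b'): match length 0
Longest match has length 4 at offset 7.
next_char = character at position 8 + 4 = 12 -> 'e'

Best match: offset=7, length=4 (matching 'eede' starting at position 1)
LZ77 triple: (7, 4, 'e')


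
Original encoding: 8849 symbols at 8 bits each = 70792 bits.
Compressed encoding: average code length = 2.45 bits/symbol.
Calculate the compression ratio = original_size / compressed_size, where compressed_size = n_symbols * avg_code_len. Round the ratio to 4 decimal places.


original_size = n_symbols * orig_bits = 8849 * 8 = 70792 bits
compressed_size = n_symbols * avg_code_len = 8849 * 2.45 = 21680.05 bits
ratio = original_size / compressed_size = 70792 / 21680.05 = 3.2653

Compression ratio = 3.2653


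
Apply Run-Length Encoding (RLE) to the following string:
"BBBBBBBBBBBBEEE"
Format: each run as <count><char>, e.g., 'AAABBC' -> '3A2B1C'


Scanning runs left to right:
  i=0: run of 'B' x 12 -> '12B'
  i=12: run of 'E' x 3 -> '3E'

RLE = 12B3E


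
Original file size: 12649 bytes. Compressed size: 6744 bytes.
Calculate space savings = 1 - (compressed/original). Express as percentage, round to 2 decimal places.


ratio = compressed/original = 6744/12649 = 0.533165
savings = 1 - ratio = 1 - 0.533165 = 0.466835
as a percentage: 0.466835 * 100 = 46.68%

Space savings = 1 - 6744/12649 = 46.68%


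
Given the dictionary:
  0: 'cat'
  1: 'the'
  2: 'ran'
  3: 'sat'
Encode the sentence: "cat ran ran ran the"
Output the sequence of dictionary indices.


Look up each word in the dictionary:
  'cat' -> 0
  'ran' -> 2
  'ran' -> 2
  'ran' -> 2
  'the' -> 1

Encoded: [0, 2, 2, 2, 1]


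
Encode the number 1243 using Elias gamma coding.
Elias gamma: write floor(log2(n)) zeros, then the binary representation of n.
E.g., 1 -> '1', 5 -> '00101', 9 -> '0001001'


num_bits = floor(log2(1243)) + 1 = 11
leading_zeros = num_bits - 1 = 10
binary(1243) = 10011011011

Elias gamma(1243) = '0000000000' + '10011011011' = 000000000010011011011 (21 bits)


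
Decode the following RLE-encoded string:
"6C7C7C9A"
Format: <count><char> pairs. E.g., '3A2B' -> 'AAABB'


Expanding each <count><char> pair:
  6C -> 'CCCCCC'
  7C -> 'CCCCCCC'
  7C -> 'CCCCCCC'
  9A -> 'AAAAAAAAA'

Decoded = CCCCCCCCCCCCCCCCCCCCAAAAAAAAA


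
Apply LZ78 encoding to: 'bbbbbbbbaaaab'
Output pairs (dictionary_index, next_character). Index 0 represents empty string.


LZ78 encoding steps:
Dictionary: {0: ''}
Step 1: w='' (idx 0), next='b' -> output (0, 'b'), add 'b' as idx 1
Step 2: w='b' (idx 1), next='b' -> output (1, 'b'), add 'bb' as idx 2
Step 3: w='bb' (idx 2), next='b' -> output (2, 'b'), add 'bbb' as idx 3
Step 4: w='bb' (idx 2), next='a' -> output (2, 'a'), add 'bba' as idx 4
Step 5: w='' (idx 0), next='a' -> output (0, 'a'), add 'a' as idx 5
Step 6: w='a' (idx 5), next='a' -> output (5, 'a'), add 'aa' as idx 6
Step 7: w='b' (idx 1), end of input -> output (1, '')


Encoded: [(0, 'b'), (1, 'b'), (2, 'b'), (2, 'a'), (0, 'a'), (5, 'a'), (1, '')]


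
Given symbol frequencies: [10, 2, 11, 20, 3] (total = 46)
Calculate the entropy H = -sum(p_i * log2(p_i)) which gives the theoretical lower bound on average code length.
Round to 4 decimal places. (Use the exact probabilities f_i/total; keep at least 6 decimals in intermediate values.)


Per-symbol terms -p_i * log2(p_i) with p_i = f_i/46:
  p = 10/46 = 0.217391: log2(p) = -2.201634, -p*log2(p) = 0.478616
  p = 2/46 = 0.043478: log2(p) = -4.523562, -p*log2(p) = 0.196677
  p = 11/46 = 0.239130: log2(p) = -2.064130, -p*log2(p) = 0.493596
  p = 20/46 = 0.434783: log2(p) = -1.201634, -p*log2(p) = 0.522450
  p = 3/46 = 0.065217: log2(p) = -3.938599, -p*log2(p) = 0.256865
H = 0.478616 + 0.196677 + 0.493596 + 0.522450 + 0.256865 = 1.948204

H = 1.9482 bits/symbol


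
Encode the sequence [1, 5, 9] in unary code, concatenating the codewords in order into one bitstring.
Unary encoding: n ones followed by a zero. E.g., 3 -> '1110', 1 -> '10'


Encode each number as n ones followed by a terminating 0:
  1 -> 10 (2 bits)
  5 -> 111110 (6 bits)
  9 -> 1111111110 (10 bits)
Total length = 2 + 6 + 10 = 18 bits.

Unary([1, 5, 9]) = 101111101111111110 (18 bits)


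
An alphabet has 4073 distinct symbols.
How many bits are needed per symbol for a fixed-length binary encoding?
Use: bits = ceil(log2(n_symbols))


log2(4073) = 11.9919
Bracket: 2^11 = 2048 < 4073 <= 2^12 = 4096
So ceil(log2(4073)) = 12

bits = ceil(log2(4073)) = ceil(11.9919) = 12 bits


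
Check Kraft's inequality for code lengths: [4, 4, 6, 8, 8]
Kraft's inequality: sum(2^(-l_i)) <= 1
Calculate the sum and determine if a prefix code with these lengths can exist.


Sum = 2^(-4) + 2^(-4) + 2^(-6) + 2^(-8) + 2^(-8)
    = 0.0625 + 0.0625 + 0.015625 + 0.00390625 + 0.00390625
    = 38/256 = 0.1484375
Since 0.1484375 <= 1, Kraft's inequality IS satisfied.
A prefix code with these lengths CAN exist.

Kraft sum = 0.1484375. Satisfied.


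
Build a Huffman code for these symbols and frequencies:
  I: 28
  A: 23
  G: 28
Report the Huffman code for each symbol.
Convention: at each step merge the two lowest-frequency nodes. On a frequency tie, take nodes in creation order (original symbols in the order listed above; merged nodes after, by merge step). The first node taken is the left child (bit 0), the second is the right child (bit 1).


Huffman tree construction:
Step 1: Merge A(23) + I(28) = 51
Step 2: Merge G(28) + (A+I)(51) = 79
Read each symbol's code off the tree from the root (left child = 0, right child = 1).

Codes:
  I: 11 (length 2)
  A: 10 (length 2)
  G: 0 (length 1)
Average code length: 130/79 = 1.6456 bits/symbol


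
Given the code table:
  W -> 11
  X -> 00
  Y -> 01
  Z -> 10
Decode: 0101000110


Decoding:
01 -> Y
01 -> Y
00 -> X
01 -> Y
10 -> Z


Result: YYXYZ


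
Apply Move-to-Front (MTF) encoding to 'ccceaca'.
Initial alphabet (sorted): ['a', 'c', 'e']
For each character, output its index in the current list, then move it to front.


MTF encoding:
'c': index 1 in ['a', 'c', 'e'] -> ['c', 'a', 'e']
'c': index 0 in ['c', 'a', 'e'] -> ['c', 'a', 'e']
'c': index 0 in ['c', 'a', 'e'] -> ['c', 'a', 'e']
'e': index 2 in ['c', 'a', 'e'] -> ['e', 'c', 'a']
'a': index 2 in ['e', 'c', 'a'] -> ['a', 'e', 'c']
'c': index 2 in ['a', 'e', 'c'] -> ['c', 'a', 'e']
'a': index 1 in ['c', 'a', 'e'] -> ['a', 'c', 'e']


Output: [1, 0, 0, 2, 2, 2, 1]


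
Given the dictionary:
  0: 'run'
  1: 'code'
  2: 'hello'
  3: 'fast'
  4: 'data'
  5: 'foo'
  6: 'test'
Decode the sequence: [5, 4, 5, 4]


Look up each index in the dictionary:
  5 -> 'foo'
  4 -> 'data'
  5 -> 'foo'
  4 -> 'data'

Decoded: "foo data foo data"


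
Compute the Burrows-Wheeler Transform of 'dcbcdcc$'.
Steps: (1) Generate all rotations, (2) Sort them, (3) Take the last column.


Rotations (sorted):
  0: $dcbcdcc -> last char: c
  1: bcdcc$dc -> last char: c
  2: c$dcbcdc -> last char: c
  3: cbcdcc$d -> last char: d
  4: cc$dcbcd -> last char: d
  5: cdcc$dcb -> last char: b
  6: dcbcdcc$ -> last char: $
  7: dcc$dcbc -> last char: c


BWT = cccddb$c


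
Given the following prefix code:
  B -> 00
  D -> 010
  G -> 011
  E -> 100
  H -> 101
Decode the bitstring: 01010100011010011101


Decoding step by step:
Bits 010 -> D
Bits 101 -> H
Bits 00 -> B
Bits 011 -> G
Bits 010 -> D
Bits 011 -> G
Bits 101 -> H


Decoded message: DHBGDGH


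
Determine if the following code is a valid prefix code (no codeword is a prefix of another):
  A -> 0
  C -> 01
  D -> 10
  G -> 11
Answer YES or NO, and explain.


Checking each pair (does one codeword prefix another?):
  A='0' vs C='01': prefix -- VIOLATION

NO -- this is NOT a valid prefix code. A (0) is a prefix of C (01).


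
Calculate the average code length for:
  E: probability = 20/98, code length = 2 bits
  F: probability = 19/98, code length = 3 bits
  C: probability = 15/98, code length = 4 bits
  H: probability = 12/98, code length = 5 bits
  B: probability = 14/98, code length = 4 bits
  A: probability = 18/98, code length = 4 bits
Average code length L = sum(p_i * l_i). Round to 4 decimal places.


Weighted contributions p_i * l_i:
  E: (20/98) * 2 = 40/98
  F: (19/98) * 3 = 57/98
  C: (15/98) * 4 = 60/98
  H: (12/98) * 5 = 60/98
  B: (14/98) * 4 = 56/98
  A: (18/98) * 4 = 72/98
Sum = (40 + 57 + 60 + 60 + 56 + 72)/98 = 345/98

L = 345/98 = 3.5204 bits/symbol


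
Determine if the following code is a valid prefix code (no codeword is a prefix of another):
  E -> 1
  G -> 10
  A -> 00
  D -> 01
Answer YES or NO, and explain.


Checking each pair (does one codeword prefix another?):
  E='1' vs G='10': prefix -- VIOLATION

NO -- this is NOT a valid prefix code. E (1) is a prefix of G (10).


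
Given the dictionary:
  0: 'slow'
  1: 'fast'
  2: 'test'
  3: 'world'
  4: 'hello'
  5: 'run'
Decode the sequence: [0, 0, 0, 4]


Look up each index in the dictionary:
  0 -> 'slow'
  0 -> 'slow'
  0 -> 'slow'
  4 -> 'hello'

Decoded: "slow slow slow hello"


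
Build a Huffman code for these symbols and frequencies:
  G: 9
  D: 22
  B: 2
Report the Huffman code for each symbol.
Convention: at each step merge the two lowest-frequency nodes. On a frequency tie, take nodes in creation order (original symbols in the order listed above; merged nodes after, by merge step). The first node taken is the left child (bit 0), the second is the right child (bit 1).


Huffman tree construction:
Step 1: Merge B(2) + G(9) = 11
Step 2: Merge (B+G)(11) + D(22) = 33
Read each symbol's code off the tree from the root (left child = 0, right child = 1).

Codes:
  G: 01 (length 2)
  D: 1 (length 1)
  B: 00 (length 2)
Average code length: 44/33 = 1.3333 bits/symbol


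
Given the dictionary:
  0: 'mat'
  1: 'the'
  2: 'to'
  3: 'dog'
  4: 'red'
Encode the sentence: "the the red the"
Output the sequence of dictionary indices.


Look up each word in the dictionary:
  'the' -> 1
  'the' -> 1
  'red' -> 4
  'the' -> 1

Encoded: [1, 1, 4, 1]


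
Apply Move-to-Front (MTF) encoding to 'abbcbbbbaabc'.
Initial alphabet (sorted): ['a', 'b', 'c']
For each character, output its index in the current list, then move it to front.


MTF encoding:
'a': index 0 in ['a', 'b', 'c'] -> ['a', 'b', 'c']
'b': index 1 in ['a', 'b', 'c'] -> ['b', 'a', 'c']
'b': index 0 in ['b', 'a', 'c'] -> ['b', 'a', 'c']
'c': index 2 in ['b', 'a', 'c'] -> ['c', 'b', 'a']
'b': index 1 in ['c', 'b', 'a'] -> ['b', 'c', 'a']
'b': index 0 in ['b', 'c', 'a'] -> ['b', 'c', 'a']
'b': index 0 in ['b', 'c', 'a'] -> ['b', 'c', 'a']
'b': index 0 in ['b', 'c', 'a'] -> ['b', 'c', 'a']
'a': index 2 in ['b', 'c', 'a'] -> ['a', 'b', 'c']
'a': index 0 in ['a', 'b', 'c'] -> ['a', 'b', 'c']
'b': index 1 in ['a', 'b', 'c'] -> ['b', 'a', 'c']
'c': index 2 in ['b', 'a', 'c'] -> ['c', 'b', 'a']


Output: [0, 1, 0, 2, 1, 0, 0, 0, 2, 0, 1, 2]


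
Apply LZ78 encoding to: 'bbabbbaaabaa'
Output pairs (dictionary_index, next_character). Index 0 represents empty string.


LZ78 encoding steps:
Dictionary: {0: ''}
Step 1: w='' (idx 0), next='b' -> output (0, 'b'), add 'b' as idx 1
Step 2: w='b' (idx 1), next='a' -> output (1, 'a'), add 'ba' as idx 2
Step 3: w='b' (idx 1), next='b' -> output (1, 'b'), add 'bb' as idx 3
Step 4: w='ba' (idx 2), next='a' -> output (2, 'a'), add 'baa' as idx 4
Step 5: w='' (idx 0), next='a' -> output (0, 'a'), add 'a' as idx 5
Step 6: w='baa' (idx 4), end of input -> output (4, '')


Encoded: [(0, 'b'), (1, 'a'), (1, 'b'), (2, 'a'), (0, 'a'), (4, '')]


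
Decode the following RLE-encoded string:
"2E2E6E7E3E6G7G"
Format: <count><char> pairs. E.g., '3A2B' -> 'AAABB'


Expanding each <count><char> pair:
  2E -> 'EE'
  2E -> 'EE'
  6E -> 'EEEEEE'
  7E -> 'EEEEEEE'
  3E -> 'EEE'
  6G -> 'GGGGGG'
  7G -> 'GGGGGGG'

Decoded = EEEEEEEEEEEEEEEEEEEEGGGGGGGGGGGGG
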